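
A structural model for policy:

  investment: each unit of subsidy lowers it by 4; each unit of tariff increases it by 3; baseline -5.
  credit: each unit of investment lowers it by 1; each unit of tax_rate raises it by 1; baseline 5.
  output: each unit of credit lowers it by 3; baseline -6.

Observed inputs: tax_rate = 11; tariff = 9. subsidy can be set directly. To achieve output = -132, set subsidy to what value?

subsidy = 12

Substituting into the investment equation gives investment = -4*subsidy + 22.
credit becomes 4*subsidy - 6.
Substituting into the output equation gives output = -12*subsidy + 12.
Solve -12*subsidy + 12 = -132: subsidy = (-132 - 12) / -12 = 12.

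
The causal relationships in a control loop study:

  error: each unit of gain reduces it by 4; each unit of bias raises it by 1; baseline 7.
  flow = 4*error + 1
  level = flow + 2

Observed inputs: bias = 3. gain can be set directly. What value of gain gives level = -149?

gain = 12

Substituting into the error equation gives error = -4*gain + 10.
Substituting into the flow equation gives flow = -16*gain + 41.
Substituting into the level equation gives level = -16*gain + 43.
Solve -16*gain + 43 = -149: gain = (-149 - 43) / -16 = 12.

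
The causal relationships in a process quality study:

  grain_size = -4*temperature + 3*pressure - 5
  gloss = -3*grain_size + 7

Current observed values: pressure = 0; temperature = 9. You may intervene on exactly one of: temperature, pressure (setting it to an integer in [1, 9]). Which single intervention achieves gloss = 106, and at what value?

set temperature = 7

Intervening on temperature: with other inputs at their observed values, gloss = 12*temperature + 22. Solving for 106 gives temperature = 7, within [1, 9].
Intervening on pressure: gloss = -9*pressure + 130. Reaching 106 requires pressure = 8/3, not an integer.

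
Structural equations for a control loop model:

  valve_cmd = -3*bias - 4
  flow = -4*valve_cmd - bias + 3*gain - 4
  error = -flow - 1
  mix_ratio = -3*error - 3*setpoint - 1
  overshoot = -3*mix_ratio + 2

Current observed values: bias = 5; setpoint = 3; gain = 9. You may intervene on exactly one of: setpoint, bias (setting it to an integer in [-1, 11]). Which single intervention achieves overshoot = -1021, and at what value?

Intervening on setpoint: overshoot = 9*setpoint - 850. Reaching -1021 requires setpoint = -19, outside [-1, 11].
Intervening on bias: with other inputs at their observed values, overshoot = -99*bias - 328. Solving for -1021 gives bias = 7, within [-1, 11].

set bias = 7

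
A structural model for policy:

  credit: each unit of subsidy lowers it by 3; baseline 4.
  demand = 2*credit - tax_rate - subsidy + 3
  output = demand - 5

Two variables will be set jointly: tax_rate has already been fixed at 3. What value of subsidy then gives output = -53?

With tax_rate held at 3:
Substituting into the demand equation gives demand = -7*subsidy + 8.
Substituting into the output equation gives output = -7*subsidy + 3.
Solve -7*subsidy + 3 = -53: subsidy = (-53 - 3) / -7 = 8.

subsidy = 8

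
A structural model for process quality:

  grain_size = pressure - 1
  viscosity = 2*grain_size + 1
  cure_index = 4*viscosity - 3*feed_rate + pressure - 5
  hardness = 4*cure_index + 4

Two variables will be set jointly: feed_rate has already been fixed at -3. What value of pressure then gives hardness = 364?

pressure = 10

With feed_rate held at -3:
Substituting into the viscosity equation gives viscosity = 2*pressure - 1.
cure_index becomes 9*pressure.
So hardness = 36*pressure + 4.
Solve 36*pressure + 4 = 364: pressure = (364 - 4) / 36 = 10.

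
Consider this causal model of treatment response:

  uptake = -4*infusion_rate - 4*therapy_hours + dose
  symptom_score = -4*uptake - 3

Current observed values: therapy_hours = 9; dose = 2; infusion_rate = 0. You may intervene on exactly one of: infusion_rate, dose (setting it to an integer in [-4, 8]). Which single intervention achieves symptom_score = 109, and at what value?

set dose = 8

Intervening on infusion_rate: symptom_score = 16*infusion_rate + 133. Reaching 109 requires infusion_rate = -3/2, not an integer.
Intervening on dose: with other inputs at their observed values, symptom_score = -4*dose + 141. Solving for 109 gives dose = 8, within [-4, 8].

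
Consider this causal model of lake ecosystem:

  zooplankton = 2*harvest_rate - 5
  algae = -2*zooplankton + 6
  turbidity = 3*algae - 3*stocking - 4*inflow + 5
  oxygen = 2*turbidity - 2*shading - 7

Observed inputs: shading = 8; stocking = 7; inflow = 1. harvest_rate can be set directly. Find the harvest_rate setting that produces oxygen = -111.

harvest_rate = 6

Substituting into the algae equation gives algae = -4*harvest_rate + 16.
Substituting into the turbidity equation gives turbidity = -12*harvest_rate + 28.
So oxygen = -24*harvest_rate + 33.
Solve -24*harvest_rate + 33 = -111: harvest_rate = (-111 - 33) / -24 = 6.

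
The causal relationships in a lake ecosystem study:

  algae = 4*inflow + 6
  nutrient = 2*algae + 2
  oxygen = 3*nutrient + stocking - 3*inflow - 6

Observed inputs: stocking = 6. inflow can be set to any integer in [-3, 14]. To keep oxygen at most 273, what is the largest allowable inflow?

inflow = 11

Substituting into the nutrient equation gives nutrient = 8*inflow + 14.
So oxygen = 21*inflow + 42.
Require 21*inflow + 42 ≤ 273, so inflow ≤ 11.
The largest integer in [-3, 14] satisfying this is 11.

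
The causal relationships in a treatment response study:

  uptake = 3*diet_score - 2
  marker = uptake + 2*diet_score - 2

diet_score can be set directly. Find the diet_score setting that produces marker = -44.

diet_score = -8

Substituting into the marker equation gives marker = 5*diet_score - 4.
Solve 5*diet_score - 4 = -44: diet_score = (-44 + 4) / 5 = -8.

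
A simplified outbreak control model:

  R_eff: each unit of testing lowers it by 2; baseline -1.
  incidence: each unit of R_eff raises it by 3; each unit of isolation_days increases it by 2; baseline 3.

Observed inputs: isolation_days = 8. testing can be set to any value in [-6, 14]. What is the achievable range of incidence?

Substituting into the incidence equation gives incidence = -6*testing + 16.
Linear in testing, so extremes are at the endpoints: testing = -6 gives incidence = 52; testing = 14 gives incidence = -68.

-68 to 52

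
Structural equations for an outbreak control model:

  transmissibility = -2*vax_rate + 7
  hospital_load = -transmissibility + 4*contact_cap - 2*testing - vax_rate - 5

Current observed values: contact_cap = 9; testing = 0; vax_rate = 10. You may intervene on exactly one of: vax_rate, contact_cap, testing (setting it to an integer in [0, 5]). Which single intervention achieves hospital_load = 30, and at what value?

set testing = 2

Intervening on vax_rate: hospital_load = vax_rate + 24. Reaching 30 requires vax_rate = 6, outside [0, 5].
Intervening on contact_cap: hospital_load = 4*contact_cap - 2. Reaching 30 requires contact_cap = 8, outside [0, 5].
Intervening on testing: with other inputs at their observed values, hospital_load = -2*testing + 34. Solving for 30 gives testing = 2, within [0, 5].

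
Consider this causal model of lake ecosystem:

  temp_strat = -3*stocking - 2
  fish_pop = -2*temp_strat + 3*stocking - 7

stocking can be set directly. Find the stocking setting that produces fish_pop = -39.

stocking = -4

Substituting into the fish_pop equation gives fish_pop = 9*stocking - 3.
Solve 9*stocking - 3 = -39: stocking = (-39 + 3) / 9 = -4.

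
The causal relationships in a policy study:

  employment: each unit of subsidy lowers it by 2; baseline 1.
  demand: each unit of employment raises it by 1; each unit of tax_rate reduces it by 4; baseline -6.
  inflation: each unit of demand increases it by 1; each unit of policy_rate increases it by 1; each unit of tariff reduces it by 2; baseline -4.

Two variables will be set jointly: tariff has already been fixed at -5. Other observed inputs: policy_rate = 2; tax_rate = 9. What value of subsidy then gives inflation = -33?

subsidy = 0

With tariff held at -5:
Substituting into the demand equation gives demand = -2*subsidy - 41.
Substituting into the inflation equation gives inflation = -2*subsidy - 33.
Solve -2*subsidy - 33 = -33: subsidy = (-33 + 33) / -2 = 0.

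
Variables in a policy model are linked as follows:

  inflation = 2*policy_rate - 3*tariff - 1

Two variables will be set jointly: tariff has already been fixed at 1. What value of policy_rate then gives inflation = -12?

policy_rate = -4

With tariff held at 1:
Substituting into the inflation equation gives inflation = 2*policy_rate - 4.
Solve 2*policy_rate - 4 = -12: policy_rate = (-12 + 4) / 2 = -4.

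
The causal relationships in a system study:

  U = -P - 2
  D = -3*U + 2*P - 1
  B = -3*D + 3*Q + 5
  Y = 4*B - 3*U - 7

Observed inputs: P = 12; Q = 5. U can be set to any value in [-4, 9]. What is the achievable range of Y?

Intervening on U fixes its value directly, overriding its dependence on P.
Substituting into the D equation gives D = -3*U + 23.
B becomes 9*U - 49.
This gives Y = 33*U - 203.
Linear in U, so extremes are at the endpoints: U = -4 gives Y = -335; U = 9 gives Y = 94.

-335 to 94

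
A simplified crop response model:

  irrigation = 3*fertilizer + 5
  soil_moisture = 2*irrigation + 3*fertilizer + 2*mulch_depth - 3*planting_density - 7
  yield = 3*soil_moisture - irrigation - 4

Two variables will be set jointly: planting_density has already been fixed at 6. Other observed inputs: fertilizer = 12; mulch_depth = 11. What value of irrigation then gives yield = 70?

irrigation = -5

With planting_density held at 6:
Intervening on irrigation fixes its value directly, overriding its dependence on fertilizer.
Substituting into the soil_moisture equation gives soil_moisture = 2*irrigation + 33.
yield becomes 5*irrigation + 95.
Solve 5*irrigation + 95 = 70: irrigation = (70 - 95) / 5 = -5.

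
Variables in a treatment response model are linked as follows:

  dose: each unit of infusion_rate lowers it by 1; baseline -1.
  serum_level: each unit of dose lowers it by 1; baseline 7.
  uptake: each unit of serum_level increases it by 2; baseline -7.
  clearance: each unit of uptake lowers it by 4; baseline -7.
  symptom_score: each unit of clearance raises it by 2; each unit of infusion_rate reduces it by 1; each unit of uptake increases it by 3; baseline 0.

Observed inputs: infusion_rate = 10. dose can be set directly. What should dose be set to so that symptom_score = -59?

Intervening on dose fixes its value directly, overriding its dependence on infusion_rate.
Substituting into the uptake equation gives uptake = -2*dose + 7.
So clearance = 8*dose - 35.
Substituting into the symptom_score equation gives symptom_score = 10*dose - 59.
Solve 10*dose - 59 = -59: dose = (-59 + 59) / 10 = 0.

dose = 0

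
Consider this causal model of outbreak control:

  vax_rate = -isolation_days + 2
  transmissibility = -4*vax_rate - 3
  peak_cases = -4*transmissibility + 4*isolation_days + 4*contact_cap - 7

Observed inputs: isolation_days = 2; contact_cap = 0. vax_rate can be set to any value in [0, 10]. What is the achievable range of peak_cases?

13 to 173

Intervening on vax_rate fixes its value directly, overriding its dependence on isolation_days.
Substituting into the peak_cases equation gives peak_cases = 16*vax_rate + 13.
Linear in vax_rate, so extremes are at the endpoints: vax_rate = 0 gives peak_cases = 13; vax_rate = 10 gives peak_cases = 173.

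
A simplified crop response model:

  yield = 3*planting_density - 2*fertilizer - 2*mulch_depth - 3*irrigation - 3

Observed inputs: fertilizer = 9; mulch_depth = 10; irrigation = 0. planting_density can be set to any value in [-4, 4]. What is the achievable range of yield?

Substituting into the yield equation gives yield = 3*planting_density - 41.
Linear in planting_density, so extremes are at the endpoints: planting_density = -4 gives yield = -53; planting_density = 4 gives yield = -29.

-53 to -29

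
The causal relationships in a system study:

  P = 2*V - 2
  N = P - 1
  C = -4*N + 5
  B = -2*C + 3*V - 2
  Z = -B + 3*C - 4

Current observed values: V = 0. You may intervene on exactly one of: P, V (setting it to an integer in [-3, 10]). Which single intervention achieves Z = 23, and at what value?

set P = 1

Intervening on P: with other inputs at their observed values, Z = -20*P + 43. Solving for 23 gives P = 1, within [-3, 10].
Intervening on V: Z = -43*V + 83. Reaching 23 requires V = 60/43, not an integer.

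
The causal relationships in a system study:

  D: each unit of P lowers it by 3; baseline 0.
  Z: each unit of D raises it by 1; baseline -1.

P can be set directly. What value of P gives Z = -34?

Substituting into the Z equation gives Z = -3*P - 1.
Solve -3*P - 1 = -34: P = (-34 + 1) / -3 = 11.

P = 11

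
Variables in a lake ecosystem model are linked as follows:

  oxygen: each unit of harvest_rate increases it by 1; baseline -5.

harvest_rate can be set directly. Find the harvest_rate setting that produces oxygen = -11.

Solve harvest_rate - 5 = -11: harvest_rate = (-11 + 5) / 1 = -6.

harvest_rate = -6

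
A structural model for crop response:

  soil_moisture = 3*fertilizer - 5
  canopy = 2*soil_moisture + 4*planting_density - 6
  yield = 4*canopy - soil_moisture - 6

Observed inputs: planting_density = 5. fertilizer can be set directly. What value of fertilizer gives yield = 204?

fertilizer = 9

Substituting into the canopy equation gives canopy = 6*fertilizer + 4.
This gives yield = 21*fertilizer + 15.
Solve 21*fertilizer + 15 = 204: fertilizer = (204 - 15) / 21 = 9.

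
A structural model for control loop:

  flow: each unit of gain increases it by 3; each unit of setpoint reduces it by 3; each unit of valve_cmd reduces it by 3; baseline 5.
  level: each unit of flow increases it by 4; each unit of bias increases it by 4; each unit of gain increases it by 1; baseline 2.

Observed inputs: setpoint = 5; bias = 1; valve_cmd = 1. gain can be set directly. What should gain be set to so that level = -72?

Substituting into the flow equation gives flow = 3*gain - 13.
level becomes 13*gain - 46.
Solve 13*gain - 46 = -72: gain = (-72 + 46) / 13 = -2.

gain = -2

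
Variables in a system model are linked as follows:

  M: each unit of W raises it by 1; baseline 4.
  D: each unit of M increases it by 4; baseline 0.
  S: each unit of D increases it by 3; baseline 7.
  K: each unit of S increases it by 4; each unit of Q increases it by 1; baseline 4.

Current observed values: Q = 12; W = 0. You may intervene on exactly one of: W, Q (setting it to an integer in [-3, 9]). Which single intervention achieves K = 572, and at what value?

Intervening on W: with other inputs at their observed values, K = 48*W + 236. Solving for 572 gives W = 7, within [-3, 9].
Intervening on Q: K = Q + 224. Reaching 572 requires Q = 348, outside [-3, 9].

set W = 7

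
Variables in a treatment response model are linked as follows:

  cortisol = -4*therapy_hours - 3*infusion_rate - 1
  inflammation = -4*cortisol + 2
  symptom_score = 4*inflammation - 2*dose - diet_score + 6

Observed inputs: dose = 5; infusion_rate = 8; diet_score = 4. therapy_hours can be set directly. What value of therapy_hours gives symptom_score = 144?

Substituting into the cortisol equation gives cortisol = -4*therapy_hours - 25.
inflammation becomes 16*therapy_hours + 102.
symptom_score becomes 64*therapy_hours + 400.
Solve 64*therapy_hours + 400 = 144: therapy_hours = (144 - 400) / 64 = -4.

therapy_hours = -4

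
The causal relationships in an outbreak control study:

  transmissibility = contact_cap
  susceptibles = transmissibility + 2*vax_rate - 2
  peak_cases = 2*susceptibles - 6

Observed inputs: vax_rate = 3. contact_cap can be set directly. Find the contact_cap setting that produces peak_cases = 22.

Substituting into the susceptibles equation gives susceptibles = contact_cap + 4.
Substituting into the peak_cases equation gives peak_cases = 2*contact_cap + 2.
Solve 2*contact_cap + 2 = 22: contact_cap = (22 - 2) / 2 = 10.

contact_cap = 10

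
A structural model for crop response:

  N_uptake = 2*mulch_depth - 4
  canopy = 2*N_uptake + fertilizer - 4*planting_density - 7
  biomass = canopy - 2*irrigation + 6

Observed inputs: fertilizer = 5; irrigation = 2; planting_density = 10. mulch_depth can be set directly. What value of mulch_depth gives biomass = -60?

Substituting into the canopy equation gives canopy = 4*mulch_depth - 50.
This gives biomass = 4*mulch_depth - 48.
Solve 4*mulch_depth - 48 = -60: mulch_depth = (-60 + 48) / 4 = -3.

mulch_depth = -3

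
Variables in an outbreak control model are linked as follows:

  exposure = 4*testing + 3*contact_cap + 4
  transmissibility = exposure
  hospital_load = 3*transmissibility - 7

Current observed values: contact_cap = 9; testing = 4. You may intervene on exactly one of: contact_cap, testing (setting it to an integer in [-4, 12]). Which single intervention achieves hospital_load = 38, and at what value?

set testing = -4

Intervening on contact_cap: hospital_load = 9*contact_cap + 53. Reaching 38 requires contact_cap = -5/3, not an integer.
Intervening on testing: with other inputs at their observed values, hospital_load = 12*testing + 86. Solving for 38 gives testing = -4, within [-4, 12].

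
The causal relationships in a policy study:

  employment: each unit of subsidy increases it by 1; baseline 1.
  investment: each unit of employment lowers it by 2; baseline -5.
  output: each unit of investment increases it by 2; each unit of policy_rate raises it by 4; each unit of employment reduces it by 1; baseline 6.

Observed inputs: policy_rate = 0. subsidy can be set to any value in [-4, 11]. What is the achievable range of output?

Substituting into the investment equation gives investment = -2*subsidy - 7.
So output = -5*subsidy - 9.
Linear in subsidy, so extremes are at the endpoints: subsidy = -4 gives output = 11; subsidy = 11 gives output = -64.

-64 to 11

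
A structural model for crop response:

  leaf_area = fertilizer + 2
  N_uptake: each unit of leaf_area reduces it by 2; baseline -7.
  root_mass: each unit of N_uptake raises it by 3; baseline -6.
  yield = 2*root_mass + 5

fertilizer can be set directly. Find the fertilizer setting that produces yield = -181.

fertilizer = 9

Substituting into the N_uptake equation gives N_uptake = -2*fertilizer - 11.
This gives root_mass = -6*fertilizer - 39.
So yield = -12*fertilizer - 73.
Solve -12*fertilizer - 73 = -181: fertilizer = (-181 + 73) / -12 = 9.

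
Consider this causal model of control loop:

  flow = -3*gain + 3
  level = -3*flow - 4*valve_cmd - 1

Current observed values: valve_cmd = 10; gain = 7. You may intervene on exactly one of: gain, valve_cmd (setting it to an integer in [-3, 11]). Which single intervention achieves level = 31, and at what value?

Intervening on gain: with other inputs at their observed values, level = 9*gain - 50. Solving for 31 gives gain = 9, within [-3, 11].
Intervening on valve_cmd: level = -4*valve_cmd + 53. Reaching 31 requires valve_cmd = 11/2, not an integer.

set gain = 9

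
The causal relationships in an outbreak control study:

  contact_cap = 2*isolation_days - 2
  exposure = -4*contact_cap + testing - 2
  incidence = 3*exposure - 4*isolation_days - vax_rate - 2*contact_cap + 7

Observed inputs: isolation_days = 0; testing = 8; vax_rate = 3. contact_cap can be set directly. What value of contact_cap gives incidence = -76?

contact_cap = 7

Intervening on contact_cap fixes its value directly, overriding its dependence on isolation_days.
Substituting into the exposure equation gives exposure = -4*contact_cap + 6.
This gives incidence = -14*contact_cap + 22.
Solve -14*contact_cap + 22 = -76: contact_cap = (-76 - 22) / -14 = 7.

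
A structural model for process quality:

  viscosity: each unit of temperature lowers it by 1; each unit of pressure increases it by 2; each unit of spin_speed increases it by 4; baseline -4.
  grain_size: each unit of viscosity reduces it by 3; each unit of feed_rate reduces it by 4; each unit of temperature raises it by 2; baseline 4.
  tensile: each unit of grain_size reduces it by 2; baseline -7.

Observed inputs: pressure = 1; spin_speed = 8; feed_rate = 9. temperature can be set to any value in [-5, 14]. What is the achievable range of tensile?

Substituting into the viscosity equation gives viscosity = -temperature + 30.
Substituting into the grain_size equation gives grain_size = 5*temperature - 122.
Substituting into the tensile equation gives tensile = -10*temperature + 237.
Linear in temperature, so extremes are at the endpoints: temperature = -5 gives tensile = 287; temperature = 14 gives tensile = 97.

97 to 287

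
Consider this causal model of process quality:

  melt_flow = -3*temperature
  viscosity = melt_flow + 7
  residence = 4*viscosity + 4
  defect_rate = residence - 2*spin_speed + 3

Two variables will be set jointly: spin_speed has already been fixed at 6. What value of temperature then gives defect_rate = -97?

temperature = 10

With spin_speed held at 6:
Substituting into the viscosity equation gives viscosity = -3*temperature + 7.
Substituting into the residence equation gives residence = -12*temperature + 32.
Substituting into the defect_rate equation gives defect_rate = -12*temperature + 23.
Solve -12*temperature + 23 = -97: temperature = (-97 - 23) / -12 = 10.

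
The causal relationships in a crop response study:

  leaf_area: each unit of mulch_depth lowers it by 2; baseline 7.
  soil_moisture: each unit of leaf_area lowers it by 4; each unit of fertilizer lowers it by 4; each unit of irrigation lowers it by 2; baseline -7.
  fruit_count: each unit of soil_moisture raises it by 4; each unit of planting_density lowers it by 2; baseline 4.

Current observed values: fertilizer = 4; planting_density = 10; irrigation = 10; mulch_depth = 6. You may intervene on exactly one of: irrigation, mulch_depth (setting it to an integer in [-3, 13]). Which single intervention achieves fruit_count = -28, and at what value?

set irrigation = 0

Intervening on irrigation: with other inputs at their observed values, fruit_count = -8*irrigation - 28. Solving for -28 gives irrigation = 0, within [-3, 13].
Intervening on mulch_depth: fruit_count = 32*mulch_depth - 300. Reaching -28 requires mulch_depth = 17/2, not an integer.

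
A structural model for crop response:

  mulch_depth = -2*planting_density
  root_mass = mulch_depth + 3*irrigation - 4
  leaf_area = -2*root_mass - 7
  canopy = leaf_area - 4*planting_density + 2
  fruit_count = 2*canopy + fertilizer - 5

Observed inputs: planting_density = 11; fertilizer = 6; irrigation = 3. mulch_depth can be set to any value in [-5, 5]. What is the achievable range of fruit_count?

-137 to -97

Intervening on mulch_depth fixes its value directly, overriding its dependence on planting_density.
Substituting into the root_mass equation gives root_mass = mulch_depth + 5.
Substituting into the leaf_area equation gives leaf_area = -2*mulch_depth - 17.
Substituting into the canopy equation gives canopy = -2*mulch_depth - 59.
Substituting into the fruit_count equation gives fruit_count = -4*mulch_depth - 117.
Linear in mulch_depth, so extremes are at the endpoints: mulch_depth = -5 gives fruit_count = -97; mulch_depth = 5 gives fruit_count = -137.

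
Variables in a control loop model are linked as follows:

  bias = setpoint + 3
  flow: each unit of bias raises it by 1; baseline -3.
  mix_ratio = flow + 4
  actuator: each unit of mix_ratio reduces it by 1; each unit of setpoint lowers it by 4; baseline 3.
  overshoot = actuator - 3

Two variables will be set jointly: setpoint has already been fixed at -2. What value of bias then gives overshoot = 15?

With setpoint held at -2:
Intervening on bias fixes its value directly, overriding its dependence on setpoint.
Substituting into the mix_ratio equation gives mix_ratio = bias + 1.
Substituting into the actuator equation gives actuator = -bias + 10.
Substituting into the overshoot equation gives overshoot = -bias + 7.
Solve -bias + 7 = 15: bias = (15 - 7) / -1 = -8.

bias = -8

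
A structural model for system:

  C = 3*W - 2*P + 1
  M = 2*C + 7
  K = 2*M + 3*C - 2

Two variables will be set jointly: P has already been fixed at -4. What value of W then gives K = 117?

W = 2

With P held at -4:
Substituting into the C equation gives C = 3*W + 9.
So M = 6*W + 25.
Substituting into the K equation gives K = 21*W + 75.
Solve 21*W + 75 = 117: W = (117 - 75) / 21 = 2.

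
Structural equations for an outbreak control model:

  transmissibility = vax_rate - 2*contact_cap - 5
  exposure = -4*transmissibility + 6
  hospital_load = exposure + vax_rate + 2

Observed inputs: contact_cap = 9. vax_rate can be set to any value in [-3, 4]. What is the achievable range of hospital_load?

Substituting into the transmissibility equation gives transmissibility = vax_rate - 23.
This gives exposure = -4*vax_rate + 98.
So hospital_load = -3*vax_rate + 100.
Linear in vax_rate, so extremes are at the endpoints: vax_rate = -3 gives hospital_load = 109; vax_rate = 4 gives hospital_load = 88.

88 to 109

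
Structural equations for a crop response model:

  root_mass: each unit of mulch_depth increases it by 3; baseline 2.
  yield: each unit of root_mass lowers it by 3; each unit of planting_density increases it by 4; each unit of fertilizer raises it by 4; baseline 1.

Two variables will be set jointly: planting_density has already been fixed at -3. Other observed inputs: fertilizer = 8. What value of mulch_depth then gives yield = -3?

With planting_density held at -3:
Substituting into the yield equation gives yield = -9*mulch_depth + 15.
Solve -9*mulch_depth + 15 = -3: mulch_depth = (-3 - 15) / -9 = 2.

mulch_depth = 2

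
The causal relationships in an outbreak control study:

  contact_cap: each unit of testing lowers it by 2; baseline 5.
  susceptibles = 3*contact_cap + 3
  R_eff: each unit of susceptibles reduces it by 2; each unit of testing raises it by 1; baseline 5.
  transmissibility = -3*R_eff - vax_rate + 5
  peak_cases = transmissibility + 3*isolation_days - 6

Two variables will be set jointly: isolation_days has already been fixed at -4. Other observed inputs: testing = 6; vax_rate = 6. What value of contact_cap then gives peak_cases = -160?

With isolation_days held at -4:
Intervening on contact_cap fixes its value directly, overriding its dependence on testing.
Substituting into the R_eff equation gives R_eff = -6*contact_cap + 5.
Substituting into the transmissibility equation gives transmissibility = 18*contact_cap - 16.
This gives peak_cases = 18*contact_cap - 34.
Solve 18*contact_cap - 34 = -160: contact_cap = (-160 + 34) / 18 = -7.

contact_cap = -7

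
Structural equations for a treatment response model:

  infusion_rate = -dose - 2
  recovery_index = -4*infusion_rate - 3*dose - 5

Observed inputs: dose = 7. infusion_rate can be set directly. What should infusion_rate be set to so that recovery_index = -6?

infusion_rate = -5

Intervening on infusion_rate fixes its value directly, overriding its dependence on dose.
Substituting into the recovery_index equation gives recovery_index = -4*infusion_rate - 26.
Solve -4*infusion_rate - 26 = -6: infusion_rate = (-6 + 26) / -4 = -5.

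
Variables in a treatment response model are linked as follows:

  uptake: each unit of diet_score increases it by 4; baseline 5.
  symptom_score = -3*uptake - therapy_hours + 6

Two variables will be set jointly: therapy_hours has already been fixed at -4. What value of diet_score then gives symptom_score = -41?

With therapy_hours held at -4:
Substituting into the symptom_score equation gives symptom_score = -12*diet_score - 5.
Solve -12*diet_score - 5 = -41: diet_score = (-41 + 5) / -12 = 3.

diet_score = 3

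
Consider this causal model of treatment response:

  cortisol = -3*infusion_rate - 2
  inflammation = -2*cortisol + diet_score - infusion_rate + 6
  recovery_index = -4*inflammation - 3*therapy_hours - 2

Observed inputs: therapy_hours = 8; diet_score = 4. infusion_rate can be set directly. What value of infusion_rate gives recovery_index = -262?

Substituting into the inflammation equation gives inflammation = 5*infusion_rate + 14.
Substituting into the recovery_index equation gives recovery_index = -20*infusion_rate - 82.
Solve -20*infusion_rate - 82 = -262: infusion_rate = (-262 + 82) / -20 = 9.

infusion_rate = 9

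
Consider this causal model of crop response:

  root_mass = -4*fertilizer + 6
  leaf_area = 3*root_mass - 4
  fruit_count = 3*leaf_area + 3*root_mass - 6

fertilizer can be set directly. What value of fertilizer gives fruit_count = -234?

Substituting into the leaf_area equation gives leaf_area = -12*fertilizer + 14.
This gives fruit_count = -48*fertilizer + 54.
Solve -48*fertilizer + 54 = -234: fertilizer = (-234 - 54) / -48 = 6.

fertilizer = 6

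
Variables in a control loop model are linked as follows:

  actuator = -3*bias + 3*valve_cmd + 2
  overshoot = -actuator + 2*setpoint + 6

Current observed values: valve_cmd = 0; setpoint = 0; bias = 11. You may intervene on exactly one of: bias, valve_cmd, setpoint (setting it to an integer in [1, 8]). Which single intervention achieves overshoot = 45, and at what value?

set setpoint = 4

Intervening on bias: overshoot = 3*bias + 4. Reaching 45 requires bias = 41/3, not an integer.
Intervening on valve_cmd: overshoot = -3*valve_cmd + 37. Reaching 45 requires valve_cmd = -8/3, not an integer.
Intervening on setpoint: with other inputs at their observed values, overshoot = 2*setpoint + 37. Solving for 45 gives setpoint = 4, within [1, 8].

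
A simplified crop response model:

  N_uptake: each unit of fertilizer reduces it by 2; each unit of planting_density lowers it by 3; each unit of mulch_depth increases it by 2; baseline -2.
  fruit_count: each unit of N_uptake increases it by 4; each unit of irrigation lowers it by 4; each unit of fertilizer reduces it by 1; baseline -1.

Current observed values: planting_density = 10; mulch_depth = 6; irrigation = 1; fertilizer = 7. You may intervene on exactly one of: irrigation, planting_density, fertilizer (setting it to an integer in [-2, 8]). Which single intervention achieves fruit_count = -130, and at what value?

Intervening on irrigation: fruit_count = -4*irrigation - 144. Reaching -130 requires irrigation = -7/2, not an integer.
Intervening on planting_density: fruit_count = -12*planting_density - 28. Reaching -130 requires planting_density = 17/2, not an integer.
Intervening on fertilizer: with other inputs at their observed values, fruit_count = -9*fertilizer - 85. Solving for -130 gives fertilizer = 5, within [-2, 8].

set fertilizer = 5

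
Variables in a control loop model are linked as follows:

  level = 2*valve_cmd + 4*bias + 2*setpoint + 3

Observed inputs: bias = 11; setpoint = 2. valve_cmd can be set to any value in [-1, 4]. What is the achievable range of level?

49 to 59

Substituting into the level equation gives level = 2*valve_cmd + 51.
Linear in valve_cmd, so extremes are at the endpoints: valve_cmd = -1 gives level = 49; valve_cmd = 4 gives level = 59.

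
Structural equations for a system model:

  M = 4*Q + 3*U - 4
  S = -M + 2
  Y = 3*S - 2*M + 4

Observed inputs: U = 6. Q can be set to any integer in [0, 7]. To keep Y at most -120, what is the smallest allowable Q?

Substituting into the M equation gives M = 4*Q + 14.
So S = -4*Q - 12.
So Y = -20*Q - 60.
Require -20*Q - 60 ≤ -120, so Q ≥ 3.
The smallest integer in [0, 7] satisfying this is 3.

Q = 3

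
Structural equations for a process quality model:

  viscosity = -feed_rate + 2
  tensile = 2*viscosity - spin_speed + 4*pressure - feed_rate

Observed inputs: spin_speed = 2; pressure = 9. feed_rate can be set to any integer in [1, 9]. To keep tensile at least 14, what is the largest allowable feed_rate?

Substituting into the tensile equation gives tensile = -3*feed_rate + 38.
Require -3*feed_rate + 38 ≥ 14, so feed_rate ≤ 8.
The largest integer in [1, 9] satisfying this is 8.

feed_rate = 8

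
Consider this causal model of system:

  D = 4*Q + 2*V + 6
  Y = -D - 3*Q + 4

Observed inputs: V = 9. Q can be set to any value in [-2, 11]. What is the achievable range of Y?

-97 to -6

Substituting into the D equation gives D = 4*Q + 24.
So Y = -7*Q - 20.
Linear in Q, so extremes are at the endpoints: Q = -2 gives Y = -6; Q = 11 gives Y = -97.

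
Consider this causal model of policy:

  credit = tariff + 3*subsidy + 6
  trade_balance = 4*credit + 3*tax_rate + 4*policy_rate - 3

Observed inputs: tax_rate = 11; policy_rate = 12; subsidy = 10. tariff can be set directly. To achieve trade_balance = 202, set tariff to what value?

tariff = -5

Substituting into the credit equation gives credit = tariff + 36.
Substituting into the trade_balance equation gives trade_balance = 4*tariff + 222.
Solve 4*tariff + 222 = 202: tariff = (202 - 222) / 4 = -5.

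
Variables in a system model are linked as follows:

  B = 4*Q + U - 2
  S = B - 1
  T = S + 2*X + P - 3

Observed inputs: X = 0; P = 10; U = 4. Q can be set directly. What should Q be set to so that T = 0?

Q = -2

Substituting into the B equation gives B = 4*Q + 2.
Substituting into the S equation gives S = 4*Q + 1.
So T = 4*Q + 8.
Solve 4*Q + 8 = 0: Q = (0 - 8) / 4 = -2.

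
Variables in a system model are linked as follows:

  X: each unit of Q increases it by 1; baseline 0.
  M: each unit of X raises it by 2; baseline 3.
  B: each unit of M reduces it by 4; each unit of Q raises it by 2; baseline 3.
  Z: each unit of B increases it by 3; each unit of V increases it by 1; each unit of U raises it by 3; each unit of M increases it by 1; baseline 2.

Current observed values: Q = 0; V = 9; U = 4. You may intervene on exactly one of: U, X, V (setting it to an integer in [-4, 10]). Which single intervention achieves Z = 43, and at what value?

Intervening on U: Z = 3*U - 13. Reaching 43 requires U = 56/3, not an integer.
Intervening on X: with other inputs at their observed values, Z = -22*X - 1. Solving for 43 gives X = -2, within [-4, 10].
Intervening on V: Z = V - 10. Reaching 43 requires V = 53, outside [-4, 10].

set X = -2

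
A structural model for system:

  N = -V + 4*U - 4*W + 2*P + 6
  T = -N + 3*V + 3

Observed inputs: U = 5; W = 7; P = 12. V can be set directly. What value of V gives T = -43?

V = -6

Substituting into the N equation gives N = -V + 22.
Substituting into the T equation gives T = 4*V - 19.
Solve 4*V - 19 = -43: V = (-43 + 19) / 4 = -6.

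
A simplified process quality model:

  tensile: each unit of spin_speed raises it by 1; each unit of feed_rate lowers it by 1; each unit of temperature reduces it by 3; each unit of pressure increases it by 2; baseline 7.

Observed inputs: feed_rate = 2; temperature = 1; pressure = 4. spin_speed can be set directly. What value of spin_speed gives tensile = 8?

Substituting into the tensile equation gives tensile = spin_speed + 10.
Solve spin_speed + 10 = 8: spin_speed = (8 - 10) / 1 = -2.

spin_speed = -2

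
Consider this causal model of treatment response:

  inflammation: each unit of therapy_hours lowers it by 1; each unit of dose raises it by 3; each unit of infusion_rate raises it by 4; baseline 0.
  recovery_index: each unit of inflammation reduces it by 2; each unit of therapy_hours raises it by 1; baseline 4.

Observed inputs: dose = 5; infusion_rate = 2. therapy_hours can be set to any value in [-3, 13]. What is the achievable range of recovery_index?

-51 to -3

Substituting into the inflammation equation gives inflammation = -therapy_hours + 23.
Substituting into the recovery_index equation gives recovery_index = 3*therapy_hours - 42.
Linear in therapy_hours, so extremes are at the endpoints: therapy_hours = -3 gives recovery_index = -51; therapy_hours = 13 gives recovery_index = -3.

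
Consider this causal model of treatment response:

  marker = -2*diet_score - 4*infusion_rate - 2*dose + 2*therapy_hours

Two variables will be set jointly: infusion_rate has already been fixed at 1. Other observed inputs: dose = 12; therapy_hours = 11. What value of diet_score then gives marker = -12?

With infusion_rate held at 1:
Substituting into the marker equation gives marker = -2*diet_score - 6.
Solve -2*diet_score - 6 = -12: diet_score = (-12 + 6) / -2 = 3.

diet_score = 3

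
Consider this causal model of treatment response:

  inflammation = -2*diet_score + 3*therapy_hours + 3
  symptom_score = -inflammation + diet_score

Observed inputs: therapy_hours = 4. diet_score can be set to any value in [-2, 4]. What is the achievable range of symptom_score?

Substituting into the inflammation equation gives inflammation = -2*diet_score + 15.
This gives symptom_score = 3*diet_score - 15.
Linear in diet_score, so extremes are at the endpoints: diet_score = -2 gives symptom_score = -21; diet_score = 4 gives symptom_score = -3.

-21 to -3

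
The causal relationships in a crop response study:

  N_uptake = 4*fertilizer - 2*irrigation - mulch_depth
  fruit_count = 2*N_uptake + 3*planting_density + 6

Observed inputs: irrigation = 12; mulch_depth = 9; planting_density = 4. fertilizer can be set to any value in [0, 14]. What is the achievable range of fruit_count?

-48 to 64

Substituting into the N_uptake equation gives N_uptake = 4*fertilizer - 33.
This gives fruit_count = 8*fertilizer - 48.
Linear in fertilizer, so extremes are at the endpoints: fertilizer = 0 gives fruit_count = -48; fertilizer = 14 gives fruit_count = 64.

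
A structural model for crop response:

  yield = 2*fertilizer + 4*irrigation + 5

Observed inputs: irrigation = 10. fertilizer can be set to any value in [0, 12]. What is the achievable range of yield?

45 to 69

Substituting into the yield equation gives yield = 2*fertilizer + 45.
Linear in fertilizer, so extremes are at the endpoints: fertilizer = 0 gives yield = 45; fertilizer = 12 gives yield = 69.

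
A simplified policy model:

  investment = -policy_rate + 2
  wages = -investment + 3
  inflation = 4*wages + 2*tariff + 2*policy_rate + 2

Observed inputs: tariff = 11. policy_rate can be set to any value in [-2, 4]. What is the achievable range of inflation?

Substituting into the wages equation gives wages = policy_rate + 1.
Substituting into the inflation equation gives inflation = 6*policy_rate + 28.
Linear in policy_rate, so extremes are at the endpoints: policy_rate = -2 gives inflation = 16; policy_rate = 4 gives inflation = 52.

16 to 52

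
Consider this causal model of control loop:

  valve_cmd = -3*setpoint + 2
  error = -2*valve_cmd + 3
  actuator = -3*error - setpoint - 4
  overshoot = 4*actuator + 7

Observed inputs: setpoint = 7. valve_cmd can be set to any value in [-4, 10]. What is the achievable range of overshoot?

-169 to 167

Intervening on valve_cmd fixes its value directly, overriding its dependence on setpoint.
Substituting into the actuator equation gives actuator = 6*valve_cmd - 20.
Substituting into the overshoot equation gives overshoot = 24*valve_cmd - 73.
Linear in valve_cmd, so extremes are at the endpoints: valve_cmd = -4 gives overshoot = -169; valve_cmd = 10 gives overshoot = 167.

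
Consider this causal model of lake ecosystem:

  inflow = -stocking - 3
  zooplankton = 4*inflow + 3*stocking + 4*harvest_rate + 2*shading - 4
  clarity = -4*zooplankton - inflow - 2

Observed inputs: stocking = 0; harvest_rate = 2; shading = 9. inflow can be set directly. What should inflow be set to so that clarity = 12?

Intervening on inflow fixes its value directly, overriding its dependence on stocking.
Substituting into the zooplankton equation gives zooplankton = 4*inflow + 22.
Substituting into the clarity equation gives clarity = -17*inflow - 90.
Solve -17*inflow - 90 = 12: inflow = (12 + 90) / -17 = -6.

inflow = -6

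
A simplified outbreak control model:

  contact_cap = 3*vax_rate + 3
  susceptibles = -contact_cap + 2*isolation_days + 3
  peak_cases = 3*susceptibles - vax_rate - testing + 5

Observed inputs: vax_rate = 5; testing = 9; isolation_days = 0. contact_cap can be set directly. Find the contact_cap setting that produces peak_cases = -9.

Intervening on contact_cap fixes its value directly, overriding its dependence on vax_rate.
Substituting into the susceptibles equation gives susceptibles = -contact_cap + 3.
peak_cases becomes -3*contact_cap.
Solve -3*contact_cap = -9: contact_cap = -9 / -3 = 3.

contact_cap = 3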